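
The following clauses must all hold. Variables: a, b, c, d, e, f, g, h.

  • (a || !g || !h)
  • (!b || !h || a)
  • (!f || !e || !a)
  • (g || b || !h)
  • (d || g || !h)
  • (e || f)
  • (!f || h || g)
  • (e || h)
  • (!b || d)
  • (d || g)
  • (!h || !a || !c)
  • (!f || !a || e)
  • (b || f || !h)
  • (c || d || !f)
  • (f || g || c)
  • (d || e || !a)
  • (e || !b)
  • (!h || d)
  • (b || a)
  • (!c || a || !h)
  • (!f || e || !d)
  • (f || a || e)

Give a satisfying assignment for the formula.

a = F  b = T  c = T  d = T  e = T  f = F  g = T  h = F

Check each clause:
  1. (!h || !g || a) — !h is true.
  2. (!h || a || !b) — !h is true.
  3. (!f || !a || !e) — !f is true.
  4. (b || g || !h) — !h is true.
  5. (!h || d || g) — !h is true.
  6. (f || e) — e is true.
  7. (g || !f || h) — !f is true.
  8. (e || h) — e is true.
  9. (d || !b) — d is true.
  10. (g || d) — d is true.
  11. (!h || !c || !a) — !h is true.
  12. (e || !a || !f) — !f is true.
  13. (f || b || !h) — !h is true.
  14. (!f || c || d) — !f is true.
  15. (f || g || c) — c is true.
  16. (e || !a || d) — d is true.
  17. (e || !b) — e is true.
  18. (d || !h) — !h is true.
  19. (a || b) — b is true.
  20. (!c || a || !h) — !h is true.
  21. (e || !d || !f) — !f is true.
  22. (f || e || a) — e is true.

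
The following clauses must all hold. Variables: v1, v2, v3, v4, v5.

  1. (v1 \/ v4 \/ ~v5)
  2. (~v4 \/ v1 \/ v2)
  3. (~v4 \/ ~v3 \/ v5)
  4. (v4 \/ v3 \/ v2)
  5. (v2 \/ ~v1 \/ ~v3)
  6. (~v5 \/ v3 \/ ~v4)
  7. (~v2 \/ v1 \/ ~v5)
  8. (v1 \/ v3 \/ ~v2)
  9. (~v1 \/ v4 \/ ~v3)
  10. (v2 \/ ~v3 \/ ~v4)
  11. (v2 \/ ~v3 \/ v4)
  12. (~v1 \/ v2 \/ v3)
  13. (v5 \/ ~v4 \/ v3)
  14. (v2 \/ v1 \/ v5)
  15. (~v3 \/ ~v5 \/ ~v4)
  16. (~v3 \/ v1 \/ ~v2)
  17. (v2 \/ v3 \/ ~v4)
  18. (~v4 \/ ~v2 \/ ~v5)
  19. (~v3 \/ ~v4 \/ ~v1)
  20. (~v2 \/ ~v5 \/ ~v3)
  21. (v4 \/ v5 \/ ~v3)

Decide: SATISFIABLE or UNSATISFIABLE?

SATISFIABLE

Try v1 = True.
Try v2 = True.
For the remaining variables, v3 = False, v4 = False, v5 = True works.
Every clause has at least one true literal under this assignment.
So v1=T, v2=T, v3=F, v4=F, v5=T is a satisfying assignment.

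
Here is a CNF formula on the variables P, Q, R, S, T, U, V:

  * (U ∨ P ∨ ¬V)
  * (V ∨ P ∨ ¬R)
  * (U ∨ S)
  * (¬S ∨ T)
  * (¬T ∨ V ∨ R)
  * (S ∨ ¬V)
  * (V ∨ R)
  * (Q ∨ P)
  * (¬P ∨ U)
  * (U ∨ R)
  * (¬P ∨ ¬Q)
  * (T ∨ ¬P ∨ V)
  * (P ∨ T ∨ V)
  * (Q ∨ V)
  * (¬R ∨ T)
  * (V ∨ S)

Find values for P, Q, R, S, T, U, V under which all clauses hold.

U occurs only positively in the remaining clauses — set U = True.
Try P = True.
  then Q is forced to False.
  then V is forced to True.
  then S is forced to True.
  then T is forced to True.
R is now unconstrained; take R = True.
Every clause has at least one true literal under this assignment.

P=T, Q=F, R=T, S=T, T=T, U=T, V=T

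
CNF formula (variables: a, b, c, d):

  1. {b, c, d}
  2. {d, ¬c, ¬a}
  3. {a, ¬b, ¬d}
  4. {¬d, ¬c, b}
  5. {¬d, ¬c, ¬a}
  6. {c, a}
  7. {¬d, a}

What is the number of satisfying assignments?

5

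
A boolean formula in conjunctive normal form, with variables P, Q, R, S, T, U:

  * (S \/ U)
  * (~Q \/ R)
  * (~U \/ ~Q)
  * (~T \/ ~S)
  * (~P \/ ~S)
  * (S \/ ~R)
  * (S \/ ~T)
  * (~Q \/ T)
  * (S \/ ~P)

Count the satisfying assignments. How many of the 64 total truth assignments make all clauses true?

Satisfying assignments:
  P=F Q=F R=F S=F T=F U=T
  P=F Q=F R=F S=T T=F U=F
  P=F Q=F R=F S=T T=F U=T
  P=F Q=F R=T S=T T=F U=F
  P=F Q=F R=T S=T T=F U=T
That's 5 in total.

5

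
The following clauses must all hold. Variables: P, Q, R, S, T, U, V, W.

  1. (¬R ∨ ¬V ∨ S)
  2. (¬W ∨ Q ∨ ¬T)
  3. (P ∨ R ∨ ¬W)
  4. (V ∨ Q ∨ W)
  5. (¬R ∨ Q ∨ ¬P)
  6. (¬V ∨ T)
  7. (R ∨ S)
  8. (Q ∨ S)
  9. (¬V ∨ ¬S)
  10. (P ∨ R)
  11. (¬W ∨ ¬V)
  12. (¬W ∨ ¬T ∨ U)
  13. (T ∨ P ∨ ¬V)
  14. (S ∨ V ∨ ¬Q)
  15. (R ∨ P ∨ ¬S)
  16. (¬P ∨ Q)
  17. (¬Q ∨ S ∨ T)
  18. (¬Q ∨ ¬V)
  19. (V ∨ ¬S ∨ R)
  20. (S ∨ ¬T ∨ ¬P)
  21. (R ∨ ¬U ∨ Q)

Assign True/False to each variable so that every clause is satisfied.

P=True, Q=True, R=True, S=True, T=True, U=True, V=False, W=True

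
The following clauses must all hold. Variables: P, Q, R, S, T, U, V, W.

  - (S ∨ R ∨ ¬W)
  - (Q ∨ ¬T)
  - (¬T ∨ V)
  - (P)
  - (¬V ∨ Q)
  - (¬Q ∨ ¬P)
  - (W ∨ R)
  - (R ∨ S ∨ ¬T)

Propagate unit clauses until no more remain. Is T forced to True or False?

False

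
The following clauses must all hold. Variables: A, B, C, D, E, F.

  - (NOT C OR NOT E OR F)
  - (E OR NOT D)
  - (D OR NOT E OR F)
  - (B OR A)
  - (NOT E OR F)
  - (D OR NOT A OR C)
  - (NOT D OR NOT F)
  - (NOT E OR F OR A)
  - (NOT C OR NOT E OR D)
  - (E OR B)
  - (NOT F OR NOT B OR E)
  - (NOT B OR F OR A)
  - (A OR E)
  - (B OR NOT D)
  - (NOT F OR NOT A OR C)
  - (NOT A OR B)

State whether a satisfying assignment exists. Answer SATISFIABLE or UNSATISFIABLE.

Branch on A: take A = False.
  then B is forced to True.
  then F is forced to True.
  then D is forced to False.
  then E is forced to True.
  then C is forced to False.
So A = False, B = True, C = False, D = False, E = True, F = True is a satisfying assignment.

SATISFIABLE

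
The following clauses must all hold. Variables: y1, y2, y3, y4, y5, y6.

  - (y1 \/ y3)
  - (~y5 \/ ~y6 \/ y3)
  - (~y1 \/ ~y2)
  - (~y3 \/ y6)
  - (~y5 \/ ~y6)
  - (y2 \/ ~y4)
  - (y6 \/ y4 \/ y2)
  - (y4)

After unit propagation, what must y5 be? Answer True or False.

Unit clause (y4) sets y4 = True.
(y2 \/ ~y4): since y4 = True, the clause reduces to (y2). y2 = True.
(~y2 \/ ~y1): since y2 = True, the clause reduces to (~y1). y1 = False.
In (y3 \/ y1), y1 is now false; y3 must hold, so y3 = True.
(y6 \/ ~y3): since y3 = True, the clause reduces to (y6). y6 = True.
From (~y5 \/ ~y6) and y6 = True: y5 = False.

False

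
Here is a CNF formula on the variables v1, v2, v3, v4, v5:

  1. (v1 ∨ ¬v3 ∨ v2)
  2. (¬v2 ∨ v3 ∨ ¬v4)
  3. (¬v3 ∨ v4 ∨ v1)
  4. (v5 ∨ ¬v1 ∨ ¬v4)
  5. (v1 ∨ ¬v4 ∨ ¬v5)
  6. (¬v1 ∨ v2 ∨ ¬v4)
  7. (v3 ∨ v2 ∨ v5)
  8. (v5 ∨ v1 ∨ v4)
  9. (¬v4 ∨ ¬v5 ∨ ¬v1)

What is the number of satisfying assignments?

10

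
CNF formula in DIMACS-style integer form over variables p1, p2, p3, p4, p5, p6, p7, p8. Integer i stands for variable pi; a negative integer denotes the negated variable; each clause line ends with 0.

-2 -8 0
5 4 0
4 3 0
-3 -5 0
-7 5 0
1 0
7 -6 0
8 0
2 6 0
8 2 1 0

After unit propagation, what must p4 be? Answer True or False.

True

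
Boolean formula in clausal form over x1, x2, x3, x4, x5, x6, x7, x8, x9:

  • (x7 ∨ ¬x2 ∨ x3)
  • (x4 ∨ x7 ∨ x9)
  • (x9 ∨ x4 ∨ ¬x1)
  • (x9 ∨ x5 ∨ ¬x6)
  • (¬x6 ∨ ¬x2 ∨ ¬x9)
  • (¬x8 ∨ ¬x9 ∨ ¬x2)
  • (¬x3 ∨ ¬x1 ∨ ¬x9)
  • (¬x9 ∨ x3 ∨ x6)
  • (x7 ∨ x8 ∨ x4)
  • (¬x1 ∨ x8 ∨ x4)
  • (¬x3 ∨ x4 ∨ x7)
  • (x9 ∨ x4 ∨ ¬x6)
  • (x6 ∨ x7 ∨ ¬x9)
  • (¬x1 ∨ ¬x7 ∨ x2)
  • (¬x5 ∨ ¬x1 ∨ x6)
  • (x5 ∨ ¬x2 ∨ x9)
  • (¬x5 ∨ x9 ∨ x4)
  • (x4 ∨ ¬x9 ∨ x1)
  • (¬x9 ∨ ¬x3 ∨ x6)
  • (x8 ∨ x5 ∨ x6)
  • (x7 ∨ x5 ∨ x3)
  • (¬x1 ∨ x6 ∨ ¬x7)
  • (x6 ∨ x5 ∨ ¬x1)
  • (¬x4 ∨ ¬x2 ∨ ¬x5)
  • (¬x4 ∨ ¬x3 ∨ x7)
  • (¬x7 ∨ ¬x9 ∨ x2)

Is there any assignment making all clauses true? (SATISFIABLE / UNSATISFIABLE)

SATISFIABLE

Branch on x1: take x1 = True.
For the remaining variables, x2 = False, x3 = False, x4 = False, x5 = True, x6 = True, x7 = False, x8 = True, x9 = True works.
So x1=T, x2=F, x3=F, x4=F, x5=T, x6=T, x7=F, x8=T, x9=T is a satisfying assignment.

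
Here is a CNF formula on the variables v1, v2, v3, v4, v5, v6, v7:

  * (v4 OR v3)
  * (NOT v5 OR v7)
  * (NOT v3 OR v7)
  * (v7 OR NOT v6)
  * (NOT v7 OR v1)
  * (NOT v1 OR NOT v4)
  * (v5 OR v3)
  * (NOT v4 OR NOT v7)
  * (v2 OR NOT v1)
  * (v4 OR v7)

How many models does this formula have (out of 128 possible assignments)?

4

Satisfying assignments:
  v1=1 v2=1 v3=1 v4=0 v5=0 v6=0 v7=1
  v1=1 v2=1 v3=1 v4=0 v5=0 v6=1 v7=1
  v1=1 v2=1 v3=1 v4=0 v5=1 v6=0 v7=1
  v1=1 v2=1 v3=1 v4=0 v5=1 v6=1 v7=1
That's 4 in total.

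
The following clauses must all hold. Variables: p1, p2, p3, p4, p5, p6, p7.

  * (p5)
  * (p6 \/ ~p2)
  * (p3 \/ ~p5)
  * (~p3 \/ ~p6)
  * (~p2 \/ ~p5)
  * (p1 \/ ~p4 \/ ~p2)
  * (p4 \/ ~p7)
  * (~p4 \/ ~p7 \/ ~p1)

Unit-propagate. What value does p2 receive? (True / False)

False

(p5) stands alone — p5 = True.
In (p3 \/ ~p5), ~p5 is now false; p3 must hold, so p3 = True.
In (~p6 \/ ~p3), ~p3 is now false; ~p6 must hold, so p6 = False.
In (~p2 \/ p6), p6 is now false; ~p2 must hold, so p2 = False.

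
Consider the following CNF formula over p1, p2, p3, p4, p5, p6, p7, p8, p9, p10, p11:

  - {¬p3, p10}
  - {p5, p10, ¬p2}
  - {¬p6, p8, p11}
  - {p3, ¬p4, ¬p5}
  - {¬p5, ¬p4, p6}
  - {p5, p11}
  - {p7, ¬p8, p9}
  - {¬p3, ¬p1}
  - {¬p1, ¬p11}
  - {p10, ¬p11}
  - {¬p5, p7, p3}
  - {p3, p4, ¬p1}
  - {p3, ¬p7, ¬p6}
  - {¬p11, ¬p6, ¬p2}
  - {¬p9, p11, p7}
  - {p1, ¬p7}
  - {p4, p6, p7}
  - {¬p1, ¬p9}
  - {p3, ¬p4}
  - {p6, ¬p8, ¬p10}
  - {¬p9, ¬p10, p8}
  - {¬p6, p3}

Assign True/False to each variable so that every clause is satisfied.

p1=F, p2=F, p3=T, p4=T, p5=T, p6=T, p7=F, p8=T, p9=T, p10=T, p11=T

Check each clause:
  1. {p10, ¬p3} — p10 is true.
  2. {¬p2, p5, p10} — p10 is true.
  3. {¬p6, p8, p11} — p8 is true.
  4. {¬p4, p3, ¬p5} — p3 is true.
  5. {¬p5, ¬p4, p6} — p6 is true.
  6. {p11, p5} — p11 is true.
  7. {¬p8, p7, p9} — p9 is true.
  8. {¬p1, ¬p3} — ¬p1 is true.
  9. {¬p1, ¬p11} — ¬p1 is true.
  10. {¬p11, p10} — p10 is true.
  11. {p3, ¬p5, p7} — p3 is true.
  12. {p3, p4, ¬p1} — p3 is true.
  13. {p3, ¬p7, ¬p6} — ¬p7 is true.
  14. {¬p2, ¬p6, ¬p11} — ¬p2 is true.
  15. {p11, ¬p9, p7} — p11 is true.
  16. {¬p7, p1} — ¬p7 is true.
  17. {p7, p6, p4} — p4 is true.
  18. {¬p1, ¬p9} — ¬p1 is true.
  19. {p3, ¬p4} — p3 is true.
  20. {¬p10, ¬p8, p6} — p6 is true.
  21. {p8, ¬p10, ¬p9} — p8 is true.
  22. {¬p6, p3} — p3 is true.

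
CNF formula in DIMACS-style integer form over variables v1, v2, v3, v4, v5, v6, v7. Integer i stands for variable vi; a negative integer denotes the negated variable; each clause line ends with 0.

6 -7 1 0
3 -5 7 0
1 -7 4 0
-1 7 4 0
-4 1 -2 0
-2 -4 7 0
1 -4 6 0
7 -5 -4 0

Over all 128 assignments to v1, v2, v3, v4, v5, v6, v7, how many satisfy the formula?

Case analysis on v4 and v7:
  v4=1, v7=1: v3, v5 free; 5 ways for (v1,v2,v6) × 2^2 = 20.
  v4=1, v7=0: v3 free; 3 ways for (v1,v2,v5,v6) × 2^1 = 6.
  v4=0, v7=1: forces v1=1; v2, v3, v5, v6 free → 2^4 = 16.
  v4=0, v7=0: v2, v6 free; 3 ways for (v1,v3,v5) × 2^2 = 12.
Total: 20 + 6 + 16 + 12 = 54.

54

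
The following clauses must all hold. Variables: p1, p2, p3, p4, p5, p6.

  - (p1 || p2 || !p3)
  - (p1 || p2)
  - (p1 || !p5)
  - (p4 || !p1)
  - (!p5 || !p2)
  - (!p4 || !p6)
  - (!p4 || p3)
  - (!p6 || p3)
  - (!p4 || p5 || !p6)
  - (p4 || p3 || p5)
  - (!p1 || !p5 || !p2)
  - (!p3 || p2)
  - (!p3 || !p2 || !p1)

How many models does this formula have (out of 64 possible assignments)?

3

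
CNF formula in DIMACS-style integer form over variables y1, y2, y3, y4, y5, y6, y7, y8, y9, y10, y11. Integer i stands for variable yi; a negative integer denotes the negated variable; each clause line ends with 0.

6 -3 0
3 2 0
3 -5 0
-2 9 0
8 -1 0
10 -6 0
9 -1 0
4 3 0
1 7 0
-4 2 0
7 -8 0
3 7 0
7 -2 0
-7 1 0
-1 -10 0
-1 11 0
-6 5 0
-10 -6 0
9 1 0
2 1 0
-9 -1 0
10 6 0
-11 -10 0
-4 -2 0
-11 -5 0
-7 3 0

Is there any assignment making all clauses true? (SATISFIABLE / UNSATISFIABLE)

UNSATISFIABLE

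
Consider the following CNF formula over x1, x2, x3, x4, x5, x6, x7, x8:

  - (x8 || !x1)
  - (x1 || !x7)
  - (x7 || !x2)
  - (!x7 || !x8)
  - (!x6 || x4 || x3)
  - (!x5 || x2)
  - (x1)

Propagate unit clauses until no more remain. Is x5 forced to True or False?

False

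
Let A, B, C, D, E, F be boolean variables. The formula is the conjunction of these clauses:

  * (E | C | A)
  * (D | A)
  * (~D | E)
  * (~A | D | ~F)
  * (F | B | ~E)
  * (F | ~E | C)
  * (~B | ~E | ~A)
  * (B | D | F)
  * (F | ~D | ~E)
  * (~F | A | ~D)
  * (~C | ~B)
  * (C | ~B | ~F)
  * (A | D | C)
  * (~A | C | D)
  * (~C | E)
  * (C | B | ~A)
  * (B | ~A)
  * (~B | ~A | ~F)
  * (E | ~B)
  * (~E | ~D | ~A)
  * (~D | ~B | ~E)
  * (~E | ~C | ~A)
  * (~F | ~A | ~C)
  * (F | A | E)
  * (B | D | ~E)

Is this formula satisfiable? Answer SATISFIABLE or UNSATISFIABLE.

UNSATISFIABLE

A = True:
  propagation gives B=True, E=False; an empty clause results — contradiction.
A = False:
  propagation gives D=True, E=True, F=True; an empty clause results — contradiction.
Every branch closes, so no satisfying assignment exists.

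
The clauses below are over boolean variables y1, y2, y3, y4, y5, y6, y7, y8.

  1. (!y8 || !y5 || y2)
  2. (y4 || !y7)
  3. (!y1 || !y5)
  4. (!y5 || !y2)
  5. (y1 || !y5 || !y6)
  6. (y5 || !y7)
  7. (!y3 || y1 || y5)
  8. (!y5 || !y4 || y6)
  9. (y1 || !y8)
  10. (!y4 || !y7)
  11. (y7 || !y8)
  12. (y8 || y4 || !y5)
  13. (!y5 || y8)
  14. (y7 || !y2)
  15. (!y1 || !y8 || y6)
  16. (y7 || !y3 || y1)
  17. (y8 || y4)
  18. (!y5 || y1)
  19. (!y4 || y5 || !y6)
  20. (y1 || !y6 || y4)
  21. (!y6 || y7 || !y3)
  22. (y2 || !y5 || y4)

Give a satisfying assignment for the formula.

y1 = T, y2 = F, y3 = T, y4 = T, y5 = F, y6 = F, y7 = F, y8 = F

Check each clause:
  1. (!y8 || y2 || !y5) — !y8 is true.
  2. (!y7 || y4) — !y7 is true.
  3. (!y5 || !y1) — !y5 is true.
  4. (!y5 || !y2) — !y5 is true.
  5. (y1 || !y5 || !y6) — y1 is true.
  6. (y5 || !y7) — !y7 is true.
  7. (!y3 || y1 || y5) — y1 is true.
  8. (y6 || !y4 || !y5) — !y5 is true.
  9. (!y8 || y1) — !y8 is true.
  10. (!y4 || !y7) — !y7 is true.
  11. (y7 || !y8) — !y8 is true.
  12. (y4 || !y5 || y8) — !y5 is true.
  13. (!y5 || y8) — !y5 is true.
  14. (y7 || !y2) — !y2 is true.
  15. (y6 || !y8 || !y1) — !y8 is true.
  16. (!y3 || y1 || y7) — y1 is true.
  17. (y4 || y8) — y4 is true.
  18. (y1 || !y5) — y1 is true.
  19. (!y6 || y5 || !y4) — !y6 is true.
  20. (y4 || y1 || !y6) — y1 is true.
  21. (!y3 || !y6 || y7) — !y6 is true.
  22. (!y5 || y4 || y2) — !y5 is true.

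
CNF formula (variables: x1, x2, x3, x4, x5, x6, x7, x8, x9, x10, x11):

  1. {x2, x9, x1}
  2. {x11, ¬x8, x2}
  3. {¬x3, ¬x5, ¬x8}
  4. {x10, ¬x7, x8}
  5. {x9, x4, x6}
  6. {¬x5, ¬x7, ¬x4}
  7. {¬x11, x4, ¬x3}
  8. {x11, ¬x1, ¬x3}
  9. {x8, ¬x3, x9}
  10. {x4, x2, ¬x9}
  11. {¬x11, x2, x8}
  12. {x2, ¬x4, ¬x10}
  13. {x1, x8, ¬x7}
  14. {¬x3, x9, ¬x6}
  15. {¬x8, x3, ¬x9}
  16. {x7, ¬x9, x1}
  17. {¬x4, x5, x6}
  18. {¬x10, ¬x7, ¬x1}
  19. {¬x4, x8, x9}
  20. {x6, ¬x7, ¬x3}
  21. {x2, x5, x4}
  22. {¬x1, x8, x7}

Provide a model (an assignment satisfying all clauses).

Pure literal: x2 appears only positively; assign x2 = True.
Branch on x1: take x1 = False.
Set x3 = False and propagate.
The remaining clauses are satisfied by x4 = True, x5 = False, x6 = True, x7 = True, x8 = True, x9 = False, x10 = False, x11 = False.
Check each clause:
  1. {x9, x1, x2} — x2 is true.
  2. {x2, x11, ¬x8} — x2 is true.
  3. {¬x8, ¬x5, ¬x3} — ¬x5 is true.
  4. {x8, x10, ¬x7} — x8 is true.
  5. {x6, x9, x4} — x4 is true.
  6. {¬x5, ¬x4, ¬x7} — ¬x5 is true.
  7. {¬x11, ¬x3, x4} — ¬x3 is true.
  8. {¬x1, x11, ¬x3} — ¬x3 is true.
  9. {x8, x9, ¬x3} — x8 is true.
  10. {¬x9, x4, x2} — x2 is true.
  11. {¬x11, x8, x2} — x8 is true.
  12. {¬x10, ¬x4, x2} — x2 is true.
  13. {x1, x8, ¬x7} — x8 is true.
  14. {¬x6, ¬x3, x9} — ¬x3 is true.
  15. {x3, ¬x8, ¬x9} — ¬x9 is true.
  16. {x1, ¬x9, x7} — x7 is true.
  17. {x6, ¬x4, x5} — x6 is true.
  18. {¬x1, ¬x7, ¬x10} — ¬x10 is true.
  19. {x8, x9, ¬x4} — x8 is true.
  20. {x6, ¬x7, ¬x3} — ¬x3 is true.
  21. {x2, x5, x4} — x2 is true.
  22. {¬x1, x8, x7} — x8 is true.

x1=0, x2=1, x3=0, x4=1, x5=0, x6=1, x7=1, x8=1, x9=0, x10=0, x11=0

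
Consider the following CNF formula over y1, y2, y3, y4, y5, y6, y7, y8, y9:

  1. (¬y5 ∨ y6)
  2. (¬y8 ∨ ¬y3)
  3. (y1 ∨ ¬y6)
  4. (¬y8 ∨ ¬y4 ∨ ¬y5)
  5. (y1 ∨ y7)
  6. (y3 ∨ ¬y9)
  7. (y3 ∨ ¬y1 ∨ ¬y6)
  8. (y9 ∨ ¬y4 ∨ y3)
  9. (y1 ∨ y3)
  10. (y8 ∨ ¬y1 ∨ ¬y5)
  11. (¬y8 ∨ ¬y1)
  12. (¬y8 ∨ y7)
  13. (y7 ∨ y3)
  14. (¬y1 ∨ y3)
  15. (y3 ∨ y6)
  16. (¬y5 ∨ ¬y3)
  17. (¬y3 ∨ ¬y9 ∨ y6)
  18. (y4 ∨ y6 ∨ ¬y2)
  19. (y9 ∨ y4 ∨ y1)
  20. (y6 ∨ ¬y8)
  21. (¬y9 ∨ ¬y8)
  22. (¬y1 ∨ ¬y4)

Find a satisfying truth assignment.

y1 = T, y2 = T, y3 = T, y4 = F, y5 = F, y6 = T, y7 = F, y8 = F, y9 = T

y5 occurs only negated in the remaining clauses — set y5 = False.
Try y1 = True.
  then y8 is forced to False.
  then y3 is forced to True.
  then y4 is forced to False.
For the remaining variables, y2 = True, y6 = True, y7 = False, y9 = True works.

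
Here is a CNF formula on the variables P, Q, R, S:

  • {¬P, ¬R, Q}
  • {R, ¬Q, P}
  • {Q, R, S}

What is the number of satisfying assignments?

Split on Q, then R.
  Q=T, R=T: remaining (P,S) ∈ {(F,F); (F,T); (T,F); (T,T)} — 4.
  Q=T, R=F: remaining (P,S) ∈ {(T,F); (T,T)} — 2.
  Q=F, R=T: remaining (P,S) ∈ {(F,F); (F,T)} — 2.
  Q=F, R=F: remaining (P,S) ∈ {(F,T); (T,T)} — 2.
Total: 4 + 2 + 2 + 2 = 10.

10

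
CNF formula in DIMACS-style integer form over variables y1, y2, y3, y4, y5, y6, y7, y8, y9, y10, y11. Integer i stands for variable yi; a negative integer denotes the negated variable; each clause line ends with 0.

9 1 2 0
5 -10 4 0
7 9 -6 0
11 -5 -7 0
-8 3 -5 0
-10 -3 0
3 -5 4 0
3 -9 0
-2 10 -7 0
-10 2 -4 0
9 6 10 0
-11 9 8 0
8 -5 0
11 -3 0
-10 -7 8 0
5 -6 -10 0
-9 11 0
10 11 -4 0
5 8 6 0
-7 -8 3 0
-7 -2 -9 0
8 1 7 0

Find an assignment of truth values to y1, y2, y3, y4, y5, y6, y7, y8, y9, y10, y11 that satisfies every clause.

y1=F, y2=F, y3=T, y4=T, y5=T, y6=F, y7=F, y8=T, y9=T, y10=F, y11=T

Branch on y1: take y1 = False.
The remaining clauses are satisfied by y2 = False, y3 = True, y4 = True, y5 = True, y6 = False, y7 = False, y8 = True, y9 = True, y10 = False, y11 = True.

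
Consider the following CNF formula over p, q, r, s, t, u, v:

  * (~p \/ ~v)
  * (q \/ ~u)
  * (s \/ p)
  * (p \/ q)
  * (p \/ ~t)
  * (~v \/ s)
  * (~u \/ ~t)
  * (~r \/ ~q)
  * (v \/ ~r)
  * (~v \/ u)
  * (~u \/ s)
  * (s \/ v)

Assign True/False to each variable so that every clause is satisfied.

p = 0, q = 1, r = 0, s = 1, t = 0, u = 1, v = 0

Check each clause:
  1. (~v \/ ~p) — ~v is true.
  2. (q \/ ~u) — q is true.
  3. (s \/ p) — s is true.
  4. (p \/ q) — q is true.
  5. (p \/ ~t) — ~t is true.
  6. (~v \/ s) — ~v is true.
  7. (~t \/ ~u) — ~t is true.
  8. (~q \/ ~r) — ~r is true.
  9. (v \/ ~r) — ~r is true.
  10. (~v \/ u) — ~v is true.
  11. (~u \/ s) — s is true.
  12. (s \/ v) — s is true.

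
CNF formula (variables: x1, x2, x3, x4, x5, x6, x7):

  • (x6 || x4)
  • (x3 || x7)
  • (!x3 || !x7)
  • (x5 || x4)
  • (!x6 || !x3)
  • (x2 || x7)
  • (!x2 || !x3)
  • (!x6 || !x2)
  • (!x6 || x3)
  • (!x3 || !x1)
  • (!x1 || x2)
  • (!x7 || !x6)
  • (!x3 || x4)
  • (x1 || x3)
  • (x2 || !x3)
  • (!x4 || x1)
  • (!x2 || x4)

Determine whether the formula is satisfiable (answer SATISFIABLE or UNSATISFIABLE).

SATISFIABLE

Try x1 = True.
  then x3 is forced to False.
  then x7 is forced to True.
  then x6 is forced to False.
  then x4 is forced to True.
  then x2 is forced to True.
x5 is now unconstrained; take x5 = False.
So x1=T  x2=T  x3=F  x4=T  x5=F  x6=F  x7=T is a satisfying assignment.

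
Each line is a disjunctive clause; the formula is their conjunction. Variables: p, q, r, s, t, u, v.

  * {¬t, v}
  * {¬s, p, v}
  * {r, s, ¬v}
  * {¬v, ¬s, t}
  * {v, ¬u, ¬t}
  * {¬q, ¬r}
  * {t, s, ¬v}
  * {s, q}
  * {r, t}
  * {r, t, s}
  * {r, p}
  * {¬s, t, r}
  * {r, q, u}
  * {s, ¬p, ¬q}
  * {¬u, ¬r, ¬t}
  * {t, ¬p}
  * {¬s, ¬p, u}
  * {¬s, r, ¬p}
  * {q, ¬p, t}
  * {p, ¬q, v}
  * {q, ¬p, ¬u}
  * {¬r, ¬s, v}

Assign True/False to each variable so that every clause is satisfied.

p=F, q=F, r=T, s=T, t=T, u=F, v=T

Check each clause:
  1. {v, ¬t} — v is true.
  2. {¬s, v, p} — v is true.
  3. {r, s, ¬v} — r is true.
  4. {t, ¬s, ¬v} — t is true.
  5. {¬u, ¬t, v} — ¬u is true.
  6. {¬r, ¬q} — ¬q is true.
  7. {s, t, ¬v} — s is true.
  8. {s, q} — s is true.
  9. {r, t} — r is true.
  10. {t, s, r} — r is true.
  11. {p, r} — r is true.
  12. {t, ¬s, r} — r is true.
  13. {q, r, u} — r is true.
  14. {s, ¬p, ¬q} — s is true.
  15. {¬t, ¬u, ¬r} — ¬u is true.
  16. {t, ¬p} — t is true.
  17. {u, ¬p, ¬s} — ¬p is true.
  18. {¬s, r, ¬p} — r is true.
  19. {¬p, q, t} — t is true.
  20. {p, v, ¬q} — ¬q is true.
  21. {q, ¬u, ¬p} — ¬u is true.
  22. {¬s, ¬r, v} — v is true.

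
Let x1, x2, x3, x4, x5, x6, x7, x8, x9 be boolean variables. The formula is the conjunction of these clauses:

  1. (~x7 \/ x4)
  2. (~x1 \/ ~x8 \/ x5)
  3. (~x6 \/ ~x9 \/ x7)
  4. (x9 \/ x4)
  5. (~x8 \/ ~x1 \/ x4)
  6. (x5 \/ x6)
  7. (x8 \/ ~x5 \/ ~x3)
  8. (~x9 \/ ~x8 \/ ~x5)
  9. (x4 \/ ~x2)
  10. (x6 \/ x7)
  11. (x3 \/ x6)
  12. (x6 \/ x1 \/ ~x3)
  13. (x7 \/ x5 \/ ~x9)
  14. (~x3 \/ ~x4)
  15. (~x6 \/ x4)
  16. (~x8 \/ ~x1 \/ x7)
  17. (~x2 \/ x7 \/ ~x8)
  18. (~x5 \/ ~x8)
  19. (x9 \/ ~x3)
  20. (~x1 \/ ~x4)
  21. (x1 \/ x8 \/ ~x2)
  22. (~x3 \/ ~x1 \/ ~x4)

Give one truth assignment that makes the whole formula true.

x2 occurs only negated in the remaining clauses — set x2 = False.
Try x1 = False.
Try x3 = False.
  then x6 is forced to True.
  then x4 is forced to True.
The remaining clauses are satisfied by x5 = False, x7 = True, x8 = False, x9 = True.

x1=0, x2=0, x3=0, x4=1, x5=0, x6=1, x7=1, x8=0, x9=1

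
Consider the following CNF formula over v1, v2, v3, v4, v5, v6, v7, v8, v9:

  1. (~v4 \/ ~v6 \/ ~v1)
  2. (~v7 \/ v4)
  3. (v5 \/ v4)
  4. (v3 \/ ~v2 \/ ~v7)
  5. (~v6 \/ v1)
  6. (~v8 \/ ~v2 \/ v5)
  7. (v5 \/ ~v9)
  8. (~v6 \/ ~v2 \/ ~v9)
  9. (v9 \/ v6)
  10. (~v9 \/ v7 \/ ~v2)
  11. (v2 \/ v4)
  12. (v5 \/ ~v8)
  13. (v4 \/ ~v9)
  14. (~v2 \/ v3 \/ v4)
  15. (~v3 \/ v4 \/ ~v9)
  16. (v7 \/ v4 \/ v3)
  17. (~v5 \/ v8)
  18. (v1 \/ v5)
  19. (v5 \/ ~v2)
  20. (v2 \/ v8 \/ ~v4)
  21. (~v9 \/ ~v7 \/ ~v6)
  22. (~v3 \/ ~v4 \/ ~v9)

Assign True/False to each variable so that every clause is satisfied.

Set v1 = False and propagate.
  then v6 is forced to False.
  then v9 is forced to True.
  then v5 is forced to True.
  then v4 is forced to True.
  then v8 is forced to True.
  then v3 is forced to False.
Try v2 = False.
v7 is now unconstrained; take v7 = True.

v1 = F  v2 = F  v3 = F  v4 = T  v5 = T  v6 = F  v7 = T  v8 = T  v9 = T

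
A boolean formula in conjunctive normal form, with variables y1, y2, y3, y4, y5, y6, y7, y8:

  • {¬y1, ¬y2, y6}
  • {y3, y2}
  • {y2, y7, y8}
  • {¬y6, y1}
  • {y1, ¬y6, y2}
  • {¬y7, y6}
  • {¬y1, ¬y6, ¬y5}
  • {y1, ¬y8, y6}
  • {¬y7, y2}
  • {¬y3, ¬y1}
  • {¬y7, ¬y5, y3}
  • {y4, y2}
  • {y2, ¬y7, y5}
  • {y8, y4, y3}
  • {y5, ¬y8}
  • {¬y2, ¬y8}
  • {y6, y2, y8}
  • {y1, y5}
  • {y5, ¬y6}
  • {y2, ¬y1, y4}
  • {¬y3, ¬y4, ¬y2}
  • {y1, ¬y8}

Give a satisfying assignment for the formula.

Try y1 = False.
  then y6 is forced to False.
  then y7 is forced to False.
  then y8 is forced to False.
  then y2 is forced to True.
  then y5 is forced to True.
Branch on y3: take y3 = True.
  then y4 is forced to False.

y1 = False  y2 = True  y3 = True  y4 = False  y5 = True  y6 = False  y7 = False  y8 = False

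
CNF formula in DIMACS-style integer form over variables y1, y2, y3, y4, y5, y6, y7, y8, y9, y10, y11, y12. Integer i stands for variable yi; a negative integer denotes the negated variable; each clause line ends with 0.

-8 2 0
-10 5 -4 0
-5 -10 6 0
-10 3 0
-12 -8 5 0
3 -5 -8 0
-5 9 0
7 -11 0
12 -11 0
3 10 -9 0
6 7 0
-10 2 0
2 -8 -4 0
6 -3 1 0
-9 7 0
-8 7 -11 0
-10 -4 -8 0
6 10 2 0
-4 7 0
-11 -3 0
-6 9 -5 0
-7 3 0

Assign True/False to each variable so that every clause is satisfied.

Pure literal: y1 appears only positively; assign y1 = True.
y2 occurs only positively in the remaining clauses — set y2 = True.
Try y3 = True.
  then y11 is forced to False.
Try y4 = True.
  then y7 is forced to True.
Try y5 = False.
  then y10 is forced to False.
The remaining clauses are satisfied by y6 = True, y8 = True, y9 = False, y12 = False.

y1=T, y2=T, y3=T, y4=T, y5=F, y6=T, y7=T, y8=T, y9=F, y10=F, y11=F, y12=F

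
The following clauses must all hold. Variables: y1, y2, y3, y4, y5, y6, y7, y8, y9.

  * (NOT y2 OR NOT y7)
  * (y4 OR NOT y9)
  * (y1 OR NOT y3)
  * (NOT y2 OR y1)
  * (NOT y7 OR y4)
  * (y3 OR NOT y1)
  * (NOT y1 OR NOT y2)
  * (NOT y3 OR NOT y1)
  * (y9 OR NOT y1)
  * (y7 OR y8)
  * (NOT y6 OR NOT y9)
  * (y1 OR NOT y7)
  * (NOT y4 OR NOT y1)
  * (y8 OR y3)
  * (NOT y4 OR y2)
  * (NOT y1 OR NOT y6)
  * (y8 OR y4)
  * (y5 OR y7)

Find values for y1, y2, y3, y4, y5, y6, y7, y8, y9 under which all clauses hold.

y1=0, y2=0, y3=0, y4=0, y5=1, y6=0, y7=0, y8=1, y9=0

Check each clause:
  1. (NOT y7 OR NOT y2) — NOT y7 is true.
  2. (y4 OR NOT y9) — NOT y9 is true.
  3. (y1 OR NOT y3) — NOT y3 is true.
  4. (NOT y2 OR y1) — NOT y2 is true.
  5. (NOT y7 OR y4) — NOT y7 is true.
  6. (y3 OR NOT y1) — NOT y1 is true.
  7. (NOT y2 OR NOT y1) — NOT y2 is true.
  8. (NOT y1 OR NOT y3) — NOT y3 is true.
  9. (NOT y1 OR y9) — NOT y1 is true.
  10. (y8 OR y7) — y8 is true.
  11. (NOT y9 OR NOT y6) — NOT y6 is true.
  12. (NOT y7 OR y1) — NOT y7 is true.
  13. (NOT y4 OR NOT y1) — NOT y4 is true.
  14. (y3 OR y8) — y8 is true.
  15. (y2 OR NOT y4) — NOT y4 is true.
  16. (NOT y1 OR NOT y6) — NOT y6 is true.
  17. (y4 OR y8) — y8 is true.
  18. (y7 OR y5) — y5 is true.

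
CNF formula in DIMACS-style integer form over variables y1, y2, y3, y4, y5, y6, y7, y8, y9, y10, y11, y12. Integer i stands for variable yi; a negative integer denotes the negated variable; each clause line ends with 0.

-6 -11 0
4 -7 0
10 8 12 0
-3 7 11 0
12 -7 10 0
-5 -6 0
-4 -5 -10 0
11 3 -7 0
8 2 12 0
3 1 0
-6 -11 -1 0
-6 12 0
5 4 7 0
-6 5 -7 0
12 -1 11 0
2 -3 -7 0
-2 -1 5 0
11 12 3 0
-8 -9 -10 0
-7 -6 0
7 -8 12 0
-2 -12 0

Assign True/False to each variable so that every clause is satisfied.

Pure literal: y6 appears only negated; assign y6 = False.
Try y1 = True.
Try y2 = False.
The remaining clauses are satisfied by y3 = False, y4 = False, y5 = True, y7 = False, y8 = False, y9 = True, y10 = True, y11 = True, y12 = True.

y1 = True, y2 = False, y3 = False, y4 = False, y5 = True, y6 = False, y7 = False, y8 = False, y9 = True, y10 = True, y11 = True, y12 = True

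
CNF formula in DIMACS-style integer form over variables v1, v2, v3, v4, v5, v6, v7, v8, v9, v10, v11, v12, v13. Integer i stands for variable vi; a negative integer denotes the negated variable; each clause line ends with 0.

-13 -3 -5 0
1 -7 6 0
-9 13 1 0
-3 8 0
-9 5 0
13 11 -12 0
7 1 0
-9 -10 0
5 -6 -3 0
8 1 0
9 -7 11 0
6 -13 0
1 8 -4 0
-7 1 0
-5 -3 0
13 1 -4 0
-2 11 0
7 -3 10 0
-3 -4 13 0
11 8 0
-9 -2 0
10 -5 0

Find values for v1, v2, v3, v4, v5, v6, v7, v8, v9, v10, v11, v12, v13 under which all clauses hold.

Pure literal: v1 appears only positively; assign v1 = True.
v2 occurs only negated in the remaining clauses — set v2 = False.
Set v3 = False and propagate.
Try v5 = True.
  then v10 is forced to True.
  then v9 is forced to False.
Try v6 = True.
The remaining clauses are satisfied by v4 = False, v7 = True, v8 = False, v11 = True, v12 = False, v13 = True.

v1 = T, v2 = F, v3 = F, v4 = F, v5 = T, v6 = T, v7 = T, v8 = F, v9 = F, v10 = T, v11 = T, v12 = F, v13 = T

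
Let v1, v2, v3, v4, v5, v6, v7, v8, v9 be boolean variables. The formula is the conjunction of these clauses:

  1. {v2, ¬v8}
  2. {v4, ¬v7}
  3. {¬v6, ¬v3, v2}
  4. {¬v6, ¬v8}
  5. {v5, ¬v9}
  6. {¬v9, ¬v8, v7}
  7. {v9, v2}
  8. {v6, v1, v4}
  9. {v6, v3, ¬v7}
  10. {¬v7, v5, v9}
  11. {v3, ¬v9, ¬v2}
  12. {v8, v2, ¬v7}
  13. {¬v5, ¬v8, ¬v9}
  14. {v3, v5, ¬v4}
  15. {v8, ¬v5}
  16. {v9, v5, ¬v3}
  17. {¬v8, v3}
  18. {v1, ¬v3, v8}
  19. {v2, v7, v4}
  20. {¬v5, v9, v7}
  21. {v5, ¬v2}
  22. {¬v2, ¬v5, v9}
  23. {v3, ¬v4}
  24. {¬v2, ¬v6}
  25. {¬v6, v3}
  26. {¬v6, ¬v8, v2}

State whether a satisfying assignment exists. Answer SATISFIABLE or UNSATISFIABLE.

v2 = True:
  propagation gives v5=True, v8=True, v6=False, v9=False; an empty clause results — contradiction.
v2 = False:
  propagation gives v8=False, v9=True, v5=True; an empty clause results — contradiction.
Every branch closes, so no satisfying assignment exists.

UNSATISFIABLE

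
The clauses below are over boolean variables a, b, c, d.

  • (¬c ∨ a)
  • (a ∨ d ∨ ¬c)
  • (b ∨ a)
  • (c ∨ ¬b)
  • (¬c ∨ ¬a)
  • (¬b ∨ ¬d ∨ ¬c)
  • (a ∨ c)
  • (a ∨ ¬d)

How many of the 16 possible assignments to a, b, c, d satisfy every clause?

The models are:
  a=T b=F c=F d=F
  a=T b=F c=F d=T
That's 2 in total.

2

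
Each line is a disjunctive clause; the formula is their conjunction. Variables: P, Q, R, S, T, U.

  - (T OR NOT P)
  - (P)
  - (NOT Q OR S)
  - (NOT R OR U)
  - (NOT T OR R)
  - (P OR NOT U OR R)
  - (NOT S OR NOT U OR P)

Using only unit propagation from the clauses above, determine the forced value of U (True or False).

(P) is a unit clause: P = True.
(T OR NOT P) with P = True leaves only T, so T = True.
(R OR NOT T): since T = True, the clause reduces to (R). R = True.
(NOT R OR U): since R = True, the clause reduces to (U). U = True.

True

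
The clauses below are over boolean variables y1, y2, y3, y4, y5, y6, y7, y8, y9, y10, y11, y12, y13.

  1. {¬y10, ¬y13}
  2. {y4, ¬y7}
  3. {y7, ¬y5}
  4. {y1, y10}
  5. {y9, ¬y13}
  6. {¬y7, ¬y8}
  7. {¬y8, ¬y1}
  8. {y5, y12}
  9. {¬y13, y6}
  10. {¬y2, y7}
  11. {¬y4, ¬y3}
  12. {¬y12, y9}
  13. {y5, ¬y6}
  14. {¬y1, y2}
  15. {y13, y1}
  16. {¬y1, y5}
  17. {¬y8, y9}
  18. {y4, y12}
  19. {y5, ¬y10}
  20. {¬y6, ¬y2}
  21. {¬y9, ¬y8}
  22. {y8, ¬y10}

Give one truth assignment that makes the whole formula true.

y1 = T, y2 = T, y3 = F, y4 = T, y5 = T, y6 = F, y7 = T, y8 = F, y9 = T, y10 = F, y11 = T, y12 = T, y13 = F

Pure literal: y3 appears only negated; assign y3 = False.
Branch on y1: take y1 = True.
  then y8 is forced to False.
  then y2 is forced to True.
  then y7 is forced to True.
  then y4 is forced to True.
  then y5 is forced to True.
  then y6 is forced to False.
  then y13 is forced to False.
  then y10 is forced to False.
Set y9 = True and propagate.
y11, y12 are now unconstrained; take y11 = True, y12 = True.
Every clause has at least one true literal under this assignment.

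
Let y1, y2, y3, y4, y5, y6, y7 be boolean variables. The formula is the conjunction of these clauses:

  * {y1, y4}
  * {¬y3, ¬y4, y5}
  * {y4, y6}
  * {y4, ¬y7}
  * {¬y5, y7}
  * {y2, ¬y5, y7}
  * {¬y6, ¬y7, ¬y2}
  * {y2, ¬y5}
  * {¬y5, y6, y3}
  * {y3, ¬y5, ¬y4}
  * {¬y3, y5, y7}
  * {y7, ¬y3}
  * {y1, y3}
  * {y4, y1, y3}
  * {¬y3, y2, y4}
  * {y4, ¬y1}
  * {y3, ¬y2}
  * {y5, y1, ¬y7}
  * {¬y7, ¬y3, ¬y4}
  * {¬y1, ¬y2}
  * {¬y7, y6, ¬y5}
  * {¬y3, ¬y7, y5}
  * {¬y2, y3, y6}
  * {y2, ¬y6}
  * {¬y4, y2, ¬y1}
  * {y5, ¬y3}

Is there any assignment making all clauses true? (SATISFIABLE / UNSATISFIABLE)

y3 = True:
  propagation gives y7=True, y4=True; an empty clause results — contradiction.
y3 = False:
  propagation gives y1=True, y4=True, y5=False, y2=False; an empty clause results — contradiction.
Every branch closes, so no satisfying assignment exists.

UNSATISFIABLE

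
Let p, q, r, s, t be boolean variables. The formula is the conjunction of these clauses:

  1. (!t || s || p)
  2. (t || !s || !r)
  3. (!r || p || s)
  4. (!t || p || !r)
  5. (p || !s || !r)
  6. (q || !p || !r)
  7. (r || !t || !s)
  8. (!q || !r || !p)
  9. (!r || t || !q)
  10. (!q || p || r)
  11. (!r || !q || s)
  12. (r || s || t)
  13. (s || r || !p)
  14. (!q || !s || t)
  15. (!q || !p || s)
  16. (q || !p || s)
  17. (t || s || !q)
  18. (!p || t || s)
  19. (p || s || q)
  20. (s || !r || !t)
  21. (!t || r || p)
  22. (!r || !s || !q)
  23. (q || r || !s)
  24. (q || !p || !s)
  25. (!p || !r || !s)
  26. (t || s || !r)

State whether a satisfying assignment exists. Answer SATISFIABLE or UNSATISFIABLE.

s = True:
  r = True:
    propagation gives t=True, p=True; an empty clause results — contradiction.
  r = False:
    propagation gives t=False, q=False; an empty clause results — contradiction.
s = False:
  p = True:
    propagation gives r=True, q=True; an empty clause results — contradiction.
  p = False:
    propagation gives t=False, r=False; an empty clause results — contradiction.
Every branch closes, so no satisfying assignment exists.

UNSATISFIABLE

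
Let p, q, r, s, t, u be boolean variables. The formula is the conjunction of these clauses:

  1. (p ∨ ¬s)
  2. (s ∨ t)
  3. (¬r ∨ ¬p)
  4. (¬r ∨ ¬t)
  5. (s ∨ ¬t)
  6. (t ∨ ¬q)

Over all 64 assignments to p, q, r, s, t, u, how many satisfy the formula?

6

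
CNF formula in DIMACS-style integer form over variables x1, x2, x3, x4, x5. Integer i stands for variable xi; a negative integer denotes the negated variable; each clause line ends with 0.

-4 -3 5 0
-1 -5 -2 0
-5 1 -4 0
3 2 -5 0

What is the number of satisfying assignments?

Split on x5, then x1.
  x5=1, x1=1: remaining (x2,x3,x4) ∈ {(0,1,0); (0,1,1)} — 2.
  x5=1, x1=0: remaining (x2,x3,x4) ∈ {(0,1,0); (1,0,0); (1,1,0)} — 3.
  x5=0, x1=1: x2 free; 3 ways for (x3,x4) × 2^1 = 6.
  x5=0, x1=0: x2 free; 3 ways for (x3,x4) × 2^1 = 6.
Total: 2 + 3 + 6 + 6 = 17.

17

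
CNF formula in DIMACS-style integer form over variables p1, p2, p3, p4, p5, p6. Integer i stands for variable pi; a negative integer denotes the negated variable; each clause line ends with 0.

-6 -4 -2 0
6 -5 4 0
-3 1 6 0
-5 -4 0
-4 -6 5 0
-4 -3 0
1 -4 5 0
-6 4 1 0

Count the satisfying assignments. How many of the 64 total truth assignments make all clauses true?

16

Split on p4, then p6.
  p4=1, p6=1: a clause becomes empty — 0.
  p4=1, p6=0: remaining (p1,p2,p3,p5) ∈ {(1,0,0,0); (1,1,0,0)} — 2.
  p4=0, p6=1: forces p1=1; p2, p3, p5 free → 2^3 = 8.
  p4=0, p6=0: p2 free; 3 ways for (p1,p3,p5) × 2^1 = 6.
Total: 0 + 2 + 8 + 6 = 16.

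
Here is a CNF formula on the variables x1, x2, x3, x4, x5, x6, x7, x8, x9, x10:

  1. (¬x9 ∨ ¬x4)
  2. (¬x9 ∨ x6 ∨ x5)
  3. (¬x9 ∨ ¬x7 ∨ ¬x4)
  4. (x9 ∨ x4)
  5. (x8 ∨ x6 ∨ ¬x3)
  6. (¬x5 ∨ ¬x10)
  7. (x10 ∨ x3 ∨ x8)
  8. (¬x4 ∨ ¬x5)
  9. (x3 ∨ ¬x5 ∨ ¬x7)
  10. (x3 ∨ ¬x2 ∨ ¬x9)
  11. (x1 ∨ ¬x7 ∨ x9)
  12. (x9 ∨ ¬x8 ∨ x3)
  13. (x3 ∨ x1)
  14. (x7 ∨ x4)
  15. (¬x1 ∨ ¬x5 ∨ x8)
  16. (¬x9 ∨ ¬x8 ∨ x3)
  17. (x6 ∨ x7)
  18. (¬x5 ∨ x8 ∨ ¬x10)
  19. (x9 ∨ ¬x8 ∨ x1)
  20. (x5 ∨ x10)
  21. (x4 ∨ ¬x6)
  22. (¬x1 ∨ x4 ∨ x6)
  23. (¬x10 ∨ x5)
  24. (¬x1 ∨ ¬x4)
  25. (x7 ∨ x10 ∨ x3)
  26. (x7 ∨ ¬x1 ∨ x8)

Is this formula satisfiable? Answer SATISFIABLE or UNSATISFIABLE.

SATISFIABLE

Branch on x1: take x1 = False.
  then x3 is forced to True.
Branch on x4: take x4 = False.
  then x9 is forced to True.
  then x7 is forced to True.
  then x6 is forced to False.
  then x5 is forced to True.
  then x8 is forced to True.
  then x10 is forced to False.
x2 is now unconstrained; take x2 = True.
So x1 = 0, x2 = 1, x3 = 1, x4 = 0, x5 = 1, x6 = 0, x7 = 1, x8 = 1, x9 = 1, x10 = 0 is a satisfying assignment.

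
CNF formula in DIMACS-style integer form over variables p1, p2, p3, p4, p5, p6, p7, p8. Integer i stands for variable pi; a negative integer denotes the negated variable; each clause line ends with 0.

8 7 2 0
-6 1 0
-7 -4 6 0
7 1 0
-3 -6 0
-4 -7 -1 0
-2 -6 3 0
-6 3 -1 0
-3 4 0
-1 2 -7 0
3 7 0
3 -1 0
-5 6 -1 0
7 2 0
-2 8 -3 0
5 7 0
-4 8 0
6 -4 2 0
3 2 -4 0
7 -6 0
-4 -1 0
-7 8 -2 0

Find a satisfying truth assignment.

p1=F, p2=F, p3=F, p4=F, p5=F, p6=F, p7=T, p8=T

p8 occurs only positively in the remaining clauses — set p8 = True.
Set p1 = False and propagate.
  then p6 is forced to False.
  then p7 is forced to True.
  then p4 is forced to False.
  then p3 is forced to False.
p2, p5 are now unconstrained; take p2 = False, p5 = False.
Every clause has at least one true literal under this assignment.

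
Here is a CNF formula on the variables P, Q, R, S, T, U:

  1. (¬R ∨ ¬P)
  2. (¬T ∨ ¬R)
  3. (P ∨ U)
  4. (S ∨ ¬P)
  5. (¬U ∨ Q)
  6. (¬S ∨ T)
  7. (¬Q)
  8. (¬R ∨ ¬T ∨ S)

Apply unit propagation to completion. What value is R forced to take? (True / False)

False

Unit clause (¬Q) sets Q = False.
(¬U ∨ Q): since Q = False, the clause reduces to (¬U). U = False.
In (P ∨ U), U is now false; P must hold, so P = True.
(¬R ∨ ¬P): since P = True, the clause reduces to (¬R). R = False.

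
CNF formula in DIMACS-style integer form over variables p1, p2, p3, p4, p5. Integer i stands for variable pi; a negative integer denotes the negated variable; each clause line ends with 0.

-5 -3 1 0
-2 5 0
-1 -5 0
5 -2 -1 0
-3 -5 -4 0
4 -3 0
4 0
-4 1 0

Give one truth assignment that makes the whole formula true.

p1=T, p2=F, p3=F, p4=T, p5=F

Check each clause:
  1. (~p5 | p1 | ~p3) — p1 is true.
  2. (p5 | ~p2) — ~p2 is true.
  3. (~p1 | ~p5) — ~p5 is true.
  4. (~p2 | ~p1 | p5) — ~p2 is true.
  5. (~p3 | ~p5 | ~p4) — ~p5 is true.
  6. (~p3 | p4) — p4 is true.
  7. (p4) — p4 is true.
  8. (~p4 | p1) — p1 is true.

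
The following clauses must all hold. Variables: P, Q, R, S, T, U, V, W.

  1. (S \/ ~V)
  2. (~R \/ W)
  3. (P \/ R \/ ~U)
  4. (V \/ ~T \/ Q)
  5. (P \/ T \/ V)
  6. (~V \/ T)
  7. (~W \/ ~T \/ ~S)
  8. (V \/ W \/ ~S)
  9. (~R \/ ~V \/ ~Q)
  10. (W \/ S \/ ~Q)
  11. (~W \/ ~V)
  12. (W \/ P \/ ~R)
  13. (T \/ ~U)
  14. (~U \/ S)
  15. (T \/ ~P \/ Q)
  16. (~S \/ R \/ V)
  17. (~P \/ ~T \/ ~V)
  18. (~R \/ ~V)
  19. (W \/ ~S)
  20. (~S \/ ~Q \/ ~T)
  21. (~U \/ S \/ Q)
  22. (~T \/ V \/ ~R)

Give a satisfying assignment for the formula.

P = 1, Q = 1, R = 1, S = 0, T = 0, U = 0, V = 0, W = 1

Check each clause:
  1. (S \/ ~V) — ~V is true.
  2. (~R \/ W) — W is true.
  3. (R \/ ~U \/ P) — P is true.
  4. (V \/ Q \/ ~T) — Q is true.
  5. (P \/ T \/ V) — P is true.
  6. (T \/ ~V) — ~V is true.
  7. (~W \/ ~S \/ ~T) — ~T is true.
  8. (~S \/ V \/ W) — W is true.
  9. (~V \/ ~R \/ ~Q) — ~V is true.
  10. (~Q \/ W \/ S) — W is true.
  11. (~V \/ ~W) — ~V is true.
  12. (P \/ W \/ ~R) — W is true.
  13. (~U \/ T) — ~U is true.
  14. (~U \/ S) — ~U is true.
  15. (~P \/ Q \/ T) — Q is true.
  16. (V \/ R \/ ~S) — R is true.
  17. (~V \/ ~T \/ ~P) — ~V is true.
  18. (~R \/ ~V) — ~V is true.
  19. (~S \/ W) — W is true.
  20. (~S \/ ~T \/ ~Q) — ~T is true.
  21. (Q \/ S \/ ~U) — ~U is true.
  22. (~T \/ V \/ ~R) — ~T is true.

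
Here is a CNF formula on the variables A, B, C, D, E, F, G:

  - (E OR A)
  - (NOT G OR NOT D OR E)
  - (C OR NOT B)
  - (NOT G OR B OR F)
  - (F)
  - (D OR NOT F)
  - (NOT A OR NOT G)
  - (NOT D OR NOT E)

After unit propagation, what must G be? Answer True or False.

(F) stands alone — F = True.
From (D OR NOT F) and F = True: D = True.
In (NOT E OR NOT D), NOT D is now false; NOT E must hold, so E = False.
In (E OR A), E is now false; A must hold, so A = True.
(NOT G OR NOT D OR E) with D = True, E = False leaves only NOT G, so G = False.

False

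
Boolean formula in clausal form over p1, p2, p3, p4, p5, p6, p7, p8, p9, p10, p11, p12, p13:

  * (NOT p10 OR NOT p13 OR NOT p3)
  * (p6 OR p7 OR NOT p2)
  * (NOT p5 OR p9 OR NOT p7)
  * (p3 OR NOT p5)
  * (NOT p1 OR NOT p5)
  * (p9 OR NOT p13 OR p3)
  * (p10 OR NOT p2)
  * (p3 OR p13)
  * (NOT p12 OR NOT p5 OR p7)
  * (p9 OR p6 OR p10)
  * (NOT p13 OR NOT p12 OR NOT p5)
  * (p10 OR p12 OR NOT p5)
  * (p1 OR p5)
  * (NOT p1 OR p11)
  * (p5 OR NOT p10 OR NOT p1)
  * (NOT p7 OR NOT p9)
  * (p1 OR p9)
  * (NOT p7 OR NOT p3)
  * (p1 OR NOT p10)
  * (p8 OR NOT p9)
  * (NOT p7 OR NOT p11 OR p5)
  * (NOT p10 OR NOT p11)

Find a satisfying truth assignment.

p1=1, p2=0, p3=1, p4=1, p5=0, p6=1, p7=0, p8=1, p9=1, p10=0, p11=1, p12=0, p13=1

Check each clause:
  1. (NOT p10 OR NOT p3 OR NOT p13) — NOT p10 is true.
  2. (NOT p2 OR p7 OR p6) — NOT p2 is true.
  3. (NOT p5 OR NOT p7 OR p9) — p9 is true.
  4. (p3 OR NOT p5) — p3 is true.
  5. (NOT p5 OR NOT p1) — NOT p5 is true.
  6. (p9 OR p3 OR NOT p13) — p3 is true.
  7. (p10 OR NOT p2) — NOT p2 is true.
  8. (p13 OR p3) — p3 is true.
  9. (p7 OR NOT p5 OR NOT p12) — NOT p5 is true.
  10. (p9 OR p10 OR p6) — p9 is true.
  11. (NOT p5 OR NOT p13 OR NOT p12) — NOT p12 is true.
  12. (p10 OR NOT p5 OR p12) — NOT p5 is true.
  13. (p5 OR p1) — p1 is true.
  14. (NOT p1 OR p11) — p11 is true.
  15. (p5 OR NOT p10 OR NOT p1) — NOT p10 is true.
  16. (NOT p7 OR NOT p9) — NOT p7 is true.
  17. (p1 OR p9) — p9 is true.
  18. (NOT p7 OR NOT p3) — NOT p7 is true.
  19. (NOT p10 OR p1) — p1 is true.
  20. (NOT p9 OR p8) — p8 is true.
  21. (NOT p11 OR NOT p7 OR p5) — NOT p7 is true.
  22. (NOT p10 OR NOT p11) — NOT p10 is true.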